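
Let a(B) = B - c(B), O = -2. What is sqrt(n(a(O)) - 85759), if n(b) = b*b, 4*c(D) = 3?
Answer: 3*I*sqrt(152447)/4 ≈ 292.83*I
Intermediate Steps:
c(D) = 3/4 (c(D) = (1/4)*3 = 3/4)
a(B) = -3/4 + B (a(B) = B - 1*3/4 = B - 3/4 = -3/4 + B)
n(b) = b**2
sqrt(n(a(O)) - 85759) = sqrt((-3/4 - 2)**2 - 85759) = sqrt((-11/4)**2 - 85759) = sqrt(121/16 - 85759) = sqrt(-1372023/16) = 3*I*sqrt(152447)/4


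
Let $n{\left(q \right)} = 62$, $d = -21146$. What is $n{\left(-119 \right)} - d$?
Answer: $21208$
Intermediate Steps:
$n{\left(-119 \right)} - d = 62 - -21146 = 62 + 21146 = 21208$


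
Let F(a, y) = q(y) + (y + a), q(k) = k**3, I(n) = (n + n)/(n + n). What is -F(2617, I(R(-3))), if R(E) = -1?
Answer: -2619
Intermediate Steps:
I(n) = 1 (I(n) = (2*n)/((2*n)) = (2*n)*(1/(2*n)) = 1)
F(a, y) = a + y + y**3 (F(a, y) = y**3 + (y + a) = y**3 + (a + y) = a + y + y**3)
-F(2617, I(R(-3))) = -(2617 + 1 + 1**3) = -(2617 + 1 + 1) = -1*2619 = -2619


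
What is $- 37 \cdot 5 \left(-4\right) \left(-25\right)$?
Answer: $-18500$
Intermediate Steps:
$- 37 \cdot 5 \left(-4\right) \left(-25\right) = \left(-37\right) \left(-20\right) \left(-25\right) = 740 \left(-25\right) = -18500$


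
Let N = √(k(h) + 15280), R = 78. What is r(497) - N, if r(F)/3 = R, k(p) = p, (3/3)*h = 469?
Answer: 234 - √15749 ≈ 108.51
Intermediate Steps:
h = 469
r(F) = 234 (r(F) = 3*78 = 234)
N = √15749 (N = √(469 + 15280) = √15749 ≈ 125.49)
r(497) - N = 234 - √15749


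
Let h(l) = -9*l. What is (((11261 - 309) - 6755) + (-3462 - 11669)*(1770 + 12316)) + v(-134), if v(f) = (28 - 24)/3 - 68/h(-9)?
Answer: -17263616549/81 ≈ -2.1313e+8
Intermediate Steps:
v(f) = 40/81 (v(f) = (28 - 24)/3 - 68/((-9*(-9))) = 4*(⅓) - 68/81 = 4/3 - 68*1/81 = 4/3 - 68/81 = 40/81)
(((11261 - 309) - 6755) + (-3462 - 11669)*(1770 + 12316)) + v(-134) = (((11261 - 309) - 6755) + (-3462 - 11669)*(1770 + 12316)) + 40/81 = ((10952 - 6755) - 15131*14086) + 40/81 = (4197 - 213135266) + 40/81 = -213131069 + 40/81 = -17263616549/81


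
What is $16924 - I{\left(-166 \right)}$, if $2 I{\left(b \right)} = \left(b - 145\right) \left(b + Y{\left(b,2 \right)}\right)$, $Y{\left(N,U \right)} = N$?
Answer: $-34702$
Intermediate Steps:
$I{\left(b \right)} = b \left(-145 + b\right)$ ($I{\left(b \right)} = \frac{\left(b - 145\right) \left(b + b\right)}{2} = \frac{\left(-145 + b\right) 2 b}{2} = \frac{2 b \left(-145 + b\right)}{2} = b \left(-145 + b\right)$)
$16924 - I{\left(-166 \right)} = 16924 - - 166 \left(-145 - 166\right) = 16924 - \left(-166\right) \left(-311\right) = 16924 - 51626 = -34702$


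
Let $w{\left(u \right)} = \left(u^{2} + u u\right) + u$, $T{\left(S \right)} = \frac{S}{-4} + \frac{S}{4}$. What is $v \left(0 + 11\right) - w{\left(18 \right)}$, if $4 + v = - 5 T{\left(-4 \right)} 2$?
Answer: $-710$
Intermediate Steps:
$T{\left(S \right)} = 0$ ($T{\left(S \right)} = S \left(- \frac{1}{4}\right) + S \frac{1}{4} = - \frac{S}{4} + \frac{S}{4} = 0$)
$v = -4$ ($v = -4 + \left(-5\right) 0 \cdot 2 = -4 + 0 \cdot 2 = -4 + 0 = -4$)
$w{\left(u \right)} = u + 2 u^{2}$ ($w{\left(u \right)} = \left(u^{2} + u^{2}\right) + u = 2 u^{2} + u = u + 2 u^{2}$)
$v \left(0 + 11\right) - w{\left(18 \right)} = - 4 \left(0 + 11\right) - 18 \left(1 + 2 \cdot 18\right) = \left(-4\right) 11 - 18 \left(1 + 36\right) = -44 - 18 \cdot 37 = -44 - 666 = -710$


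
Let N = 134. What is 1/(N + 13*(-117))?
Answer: -1/1387 ≈ -0.00072098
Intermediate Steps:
1/(N + 13*(-117)) = 1/(134 + 13*(-117)) = 1/(134 - 1521) = 1/(-1387) = -1/1387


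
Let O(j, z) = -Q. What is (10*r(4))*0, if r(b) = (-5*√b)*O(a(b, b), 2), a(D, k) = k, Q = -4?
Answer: 0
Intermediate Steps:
O(j, z) = 4 (O(j, z) = -1*(-4) = 4)
r(b) = -20*√b (r(b) = -5*√b*4 = -20*√b)
(10*r(4))*0 = (10*(-20*√4))*0 = (10*(-20*2))*0 = (10*(-40))*0 = -400*0 = 0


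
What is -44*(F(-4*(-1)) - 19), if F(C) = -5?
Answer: 1056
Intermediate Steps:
-44*(F(-4*(-1)) - 19) = -44*(-5 - 19) = -44*(-24) = 1056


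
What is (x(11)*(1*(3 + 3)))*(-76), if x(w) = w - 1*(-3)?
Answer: -6384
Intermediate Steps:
x(w) = 3 + w (x(w) = w + 3 = 3 + w)
(x(11)*(1*(3 + 3)))*(-76) = ((3 + 11)*(1*(3 + 3)))*(-76) = (14*(1*6))*(-76) = (14*6)*(-76) = 84*(-76) = -6384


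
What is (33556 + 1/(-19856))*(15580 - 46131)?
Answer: -20355762702185/19856 ≈ -1.0252e+9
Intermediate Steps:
(33556 + 1/(-19856))*(15580 - 46131) = (33556 - 1/19856)*(-30551) = (666287935/19856)*(-30551) = -20355762702185/19856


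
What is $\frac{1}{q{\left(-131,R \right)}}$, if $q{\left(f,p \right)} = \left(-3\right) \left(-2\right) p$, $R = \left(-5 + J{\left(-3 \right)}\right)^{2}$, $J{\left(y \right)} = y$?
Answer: $\frac{1}{384} \approx 0.0026042$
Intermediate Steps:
$R = 64$ ($R = \left(-5 - 3\right)^{2} = \left(-8\right)^{2} = 64$)
$q{\left(f,p \right)} = 6 p$
$\frac{1}{q{\left(-131,R \right)}} = \frac{1}{6 \cdot 64} = \frac{1}{384}$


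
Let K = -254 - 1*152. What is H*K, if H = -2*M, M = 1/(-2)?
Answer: -406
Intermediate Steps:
M = -½ ≈ -0.50000
H = 1 (H = -2*(-½) = 1)
K = -406 (K = -254 - 152 = -406)
H*K = 1*(-406) = -406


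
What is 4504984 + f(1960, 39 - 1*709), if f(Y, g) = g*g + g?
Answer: 4953214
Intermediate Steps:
f(Y, g) = g + g**2 (f(Y, g) = g**2 + g = g + g**2)
4504984 + f(1960, 39 - 1*709) = 4504984 + (39 - 1*709)*(1 + (39 - 1*709)) = 4504984 + (39 - 709)*(1 + (39 - 709)) = 4504984 - 670*(1 - 670) = 4504984 - 670*(-669) = 4504984 + 448230 = 4953214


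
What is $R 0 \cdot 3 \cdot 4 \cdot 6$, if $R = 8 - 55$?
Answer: $0$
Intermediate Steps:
$R = -47$ ($R = 8 - 55 = -47$)
$R 0 \cdot 3 \cdot 4 \cdot 6 = - 47 \cdot 0 \cdot 3 \cdot 4 \cdot 6 = - 47 \cdot 0 \cdot 4 \cdot 6 = - 47 \cdot 0 \cdot 6 = \left(-47\right) 0 = 0$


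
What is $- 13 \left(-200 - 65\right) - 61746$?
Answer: $-58301$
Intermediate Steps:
$- 13 \left(-200 - 65\right) - 61746 = \left(-13\right) \left(-265\right) - 61746 = 3445 - 61746 = -58301$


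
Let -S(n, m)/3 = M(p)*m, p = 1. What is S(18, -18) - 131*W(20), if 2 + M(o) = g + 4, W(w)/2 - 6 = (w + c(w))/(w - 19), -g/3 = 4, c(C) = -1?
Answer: -7090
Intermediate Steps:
g = -12 (g = -3*4 = -12)
W(w) = 12 + 2*(-1 + w)/(-19 + w) (W(w) = 12 + 2*((w - 1)/(w - 19)) = 12 + 2*((-1 + w)/(-19 + w)) = 12 + 2*(-1 + w)/(-19 + w))
M(o) = -10 (M(o) = -2 + (-12 + 4) = -2 - 8 = -10)
S(n, m) = 30*m (S(n, m) = -(-30)*m = 30*m)
S(18, -18) - 131*W(20) = 30*(-18) - 262*(-115 + 7*20)/(-19 + 20) = -540 - 262*(-115 + 140)/1 = -540 - 262*25 = -540 - 131*50 = -540 - 6550 = -7090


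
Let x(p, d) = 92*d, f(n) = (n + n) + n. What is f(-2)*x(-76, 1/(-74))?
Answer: 276/37 ≈ 7.4595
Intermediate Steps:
f(n) = 3*n (f(n) = 2*n + n = 3*n)
f(-2)*x(-76, 1/(-74)) = (3*(-2))*(92/(-74)) = -552*(-1)/74 = -6*(-46/37) = 276/37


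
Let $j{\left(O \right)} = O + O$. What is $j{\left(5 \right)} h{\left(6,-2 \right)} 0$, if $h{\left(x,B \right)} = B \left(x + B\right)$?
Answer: $0$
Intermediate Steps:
$h{\left(x,B \right)} = B \left(B + x\right)$
$j{\left(O \right)} = 2 O$
$j{\left(5 \right)} h{\left(6,-2 \right)} 0 = 2 \cdot 5 \left(- 2 \left(-2 + 6\right)\right) 0 = 10 \left(\left(-2\right) 4\right) 0 = 10 \left(-8\right) 0 = \left(-80\right) 0 = 0$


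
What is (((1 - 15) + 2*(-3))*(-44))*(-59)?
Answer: -51920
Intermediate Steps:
(((1 - 15) + 2*(-3))*(-44))*(-59) = ((-14 - 6)*(-44))*(-59) = -20*(-44)*(-59) = 880*(-59) = -51920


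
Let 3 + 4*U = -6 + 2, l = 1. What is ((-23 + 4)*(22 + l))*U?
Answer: 3059/4 ≈ 764.75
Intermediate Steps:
U = -7/4 (U = -¾ + (-6 + 2)/4 = -¾ + (¼)*(-4) = -¾ - 1 = -7/4 ≈ -1.7500)
((-23 + 4)*(22 + l))*U = ((-23 + 4)*(22 + 1))*(-7/4) = -19*23*(-7/4) = -437*(-7/4) = 3059/4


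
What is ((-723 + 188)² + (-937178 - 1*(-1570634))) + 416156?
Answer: 1335837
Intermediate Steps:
((-723 + 188)² + (-937178 - 1*(-1570634))) + 416156 = ((-535)² + (-937178 + 1570634)) + 416156 = (286225 + 633456) + 416156 = 919681 + 416156 = 1335837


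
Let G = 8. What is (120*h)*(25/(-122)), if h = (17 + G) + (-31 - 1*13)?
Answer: 28500/61 ≈ 467.21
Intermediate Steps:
h = -19 (h = (17 + 8) + (-31 - 1*13) = 25 + (-31 - 13) = 25 - 44 = -19)
(120*h)*(25/(-122)) = (120*(-19))*(25/(-122)) = -57000*(-1)/122 = -2280*(-25/122) = 28500/61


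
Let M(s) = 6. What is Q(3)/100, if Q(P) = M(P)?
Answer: 3/50 ≈ 0.060000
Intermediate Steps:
Q(P) = 6
Q(3)/100 = 6/100 = 6*(1/100) = 3/50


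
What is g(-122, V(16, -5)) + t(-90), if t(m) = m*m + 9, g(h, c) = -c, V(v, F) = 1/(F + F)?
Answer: 81091/10 ≈ 8109.1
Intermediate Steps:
V(v, F) = 1/(2*F)
t(m) = 9 + m² (t(m) = m² + 9 = 9 + m²)
g(-122, V(16, -5)) + t(-90) = -1/(2*(-5)) + (9 + (-90)²) = -(-1)/(2*5) + (9 + 8100) = -1*(-⅒) + 8109 = ⅒ + 8109 = 81091/10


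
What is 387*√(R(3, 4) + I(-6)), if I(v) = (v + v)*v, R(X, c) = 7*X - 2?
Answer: 387*√91 ≈ 3691.7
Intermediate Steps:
R(X, c) = -2 + 7*X
I(v) = 2*v² (I(v) = (2*v)*v = 2*v²)
387*√(R(3, 4) + I(-6)) = 387*√((-2 + 7*3) + 2*(-6)²) = 387*√((-2 + 21) + 2*36) = 387*√(19 + 72) = 387*√91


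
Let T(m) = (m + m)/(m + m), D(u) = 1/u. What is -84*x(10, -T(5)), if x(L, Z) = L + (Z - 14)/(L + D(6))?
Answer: -43680/61 ≈ -716.07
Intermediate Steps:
D(u) = 1/u
T(m) = 1 (T(m) = (2*m)/((2*m)) = (2*m)*(1/(2*m)) = 1)
x(L, Z) = L + (-14 + Z)/(1/6 + L) (x(L, Z) = L + (Z - 14)/(L + 1/6) = L + (-14 + Z)/(L + 1/6) = L + (-14 + Z)/(1/6 + L))
-84*x(10, -T(5)) = -84*(-84 + 10 + 6*(-1*1) + 6*10**2)/(1 + 6*10) = -84*(-84 + 10 + 6*(-1) + 6*100)/(1 + 60) = -84*(-84 + 10 - 6 + 600)/61 = -84*520/61 = -43680/61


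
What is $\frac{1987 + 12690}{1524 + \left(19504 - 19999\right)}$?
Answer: $\frac{14677}{1029} \approx 14.263$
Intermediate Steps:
$\frac{1987 + 12690}{1524 + \left(19504 - 19999\right)} = \frac{14677}{1524 - 495} = \frac{14677}{1029}$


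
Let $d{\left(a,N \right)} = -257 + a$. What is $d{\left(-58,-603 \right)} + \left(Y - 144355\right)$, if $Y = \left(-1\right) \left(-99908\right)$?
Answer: $-44762$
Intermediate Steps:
$Y = 99908$
$d{\left(-58,-603 \right)} + \left(Y - 144355\right) = \left(-257 - 58\right) + \left(99908 - 144355\right) = -315 - 44447 = -44762$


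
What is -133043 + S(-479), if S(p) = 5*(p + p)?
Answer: -137833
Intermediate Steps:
S(p) = 10*p (S(p) = 5*(2*p) = 10*p)
-133043 + S(-479) = -133043 + 10*(-479) = -133043 - 4790 = -137833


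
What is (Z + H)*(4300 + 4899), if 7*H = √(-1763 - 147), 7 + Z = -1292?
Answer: -11949501 + 9199*I*√1910/7 ≈ -1.195e+7 + 57433.0*I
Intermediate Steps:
Z = -1299 (Z = -7 - 1292 = -1299)
H = I*√1910/7 (H = √(-1763 - 147)/7 = √(-1910)/7 = (I*√1910)/7 = I*√1910/7 ≈ 6.2434*I)
(Z + H)*(4300 + 4899) = (-1299 + I*√1910/7)*(4300 + 4899) = (-1299 + I*√1910/7)*9199 = -11949501 + 9199*I*√1910/7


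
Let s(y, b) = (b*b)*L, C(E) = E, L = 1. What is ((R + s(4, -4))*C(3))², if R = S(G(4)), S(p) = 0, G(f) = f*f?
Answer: 2304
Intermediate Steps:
G(f) = f²
R = 0
s(y, b) = b² (s(y, b) = (b*b)*1 = b²*1 = b²)
((R + s(4, -4))*C(3))² = ((0 + (-4)²)*3)² = ((0 + 16)*3)² = (16*3)² = 48² = 2304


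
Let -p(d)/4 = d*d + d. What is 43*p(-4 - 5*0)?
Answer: -2064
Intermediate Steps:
p(d) = -4*d - 4*d² (p(d) = -4*(d*d + d) = -4*(d² + d) = -4*(d + d²) = -4*d - 4*d²)
43*p(-4 - 5*0) = 43*(-4*(-4 - 5*0)*(1 + (-4 - 5*0))) = 43*(-4*(-4 + 0)*(1 + (-4 + 0))) = 43*(-4*(-4)*(1 - 4)) = 43*(-4*(-4)*(-3)) = 43*(-48) = -2064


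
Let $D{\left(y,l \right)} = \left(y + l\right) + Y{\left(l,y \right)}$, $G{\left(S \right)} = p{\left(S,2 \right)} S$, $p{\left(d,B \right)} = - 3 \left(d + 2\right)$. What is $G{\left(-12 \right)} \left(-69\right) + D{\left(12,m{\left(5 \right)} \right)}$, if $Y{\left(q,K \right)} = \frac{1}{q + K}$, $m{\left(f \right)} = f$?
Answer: $\frac{422570}{17} \approx 24857.0$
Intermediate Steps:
$p{\left(d,B \right)} = -6 - 3 d$ ($p{\left(d,B \right)} = - 3 \left(2 + d\right) = -6 - 3 d$)
$Y{\left(q,K \right)} = \frac{1}{K + q}$
$G{\left(S \right)} = S \left(-6 - 3 S\right)$ ($G{\left(S \right)} = \left(-6 - 3 S\right) S = S \left(-6 - 3 S\right)$)
$D{\left(y,l \right)} = l + y + \frac{1}{l + y}$ ($D{\left(y,l \right)} = \left(y + l\right) + \frac{1}{y + l} = \left(l + y\right) + \frac{1}{l + y} = l + y + \frac{1}{l + y}$)
$G{\left(-12 \right)} \left(-69\right) + D{\left(12,m{\left(5 \right)} \right)} = \left(-3\right) \left(-12\right) \left(2 - 12\right) \left(-69\right) + \left(5 + 12 + \frac{1}{5 + 12}\right) = \left(-3\right) \left(-12\right) \left(-10\right) \left(-69\right) + \left(5 + 12 + \frac{1}{17}\right) = \left(-360\right) \left(-69\right) + \left(5 + 12 + \frac{1}{17}\right) = 24840 + \frac{290}{17} = \frac{422570}{17}$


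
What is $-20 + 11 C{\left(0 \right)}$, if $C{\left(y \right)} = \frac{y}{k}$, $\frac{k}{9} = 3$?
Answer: $-20$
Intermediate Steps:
$k = 27$ ($k = 9 \cdot 3 = 27$)
$C{\left(y \right)} = \frac{y}{27}$
$-20 + 11 C{\left(0 \right)} = -20 + 11 \cdot \frac{1}{27} \cdot 0 = -20 + 11 \cdot 0 = -20 + 0 = -20$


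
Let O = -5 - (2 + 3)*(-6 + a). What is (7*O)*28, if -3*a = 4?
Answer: 18620/3 ≈ 6206.7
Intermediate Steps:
a = -4/3 (a = -1/3*4 = -4/3 ≈ -1.3333)
O = 95/3 (O = -5 - (2 + 3)*(-6 - 4/3) = -5 - 5*(-22)/3 = -5 - 1*(-110/3) = -5 + 110/3 = 95/3 ≈ 31.667)
(7*O)*28 = (7*(95/3))*28 = (665/3)*28 = 18620/3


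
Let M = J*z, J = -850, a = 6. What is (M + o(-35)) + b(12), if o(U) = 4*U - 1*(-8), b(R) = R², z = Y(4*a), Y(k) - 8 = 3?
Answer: -9338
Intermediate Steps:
Y(k) = 11 (Y(k) = 8 + 3 = 11)
z = 11
M = -9350 (M = -850*11 = -9350)
o(U) = 8 + 4*U (o(U) = 4*U + 8 = 8 + 4*U)
(M + o(-35)) + b(12) = (-9350 + (8 + 4*(-35))) + 12² = (-9350 + (8 - 140)) + 144 = (-9350 - 132) + 144 = -9482 + 144 = -9338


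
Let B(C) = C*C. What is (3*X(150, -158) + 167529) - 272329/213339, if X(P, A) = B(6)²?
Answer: 36569659034/213339 ≈ 1.7142e+5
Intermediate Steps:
B(C) = C²
X(P, A) = 1296 (X(P, A) = (6²)² = 36² = 1296)
(3*X(150, -158) + 167529) - 272329/213339 = (3*1296 + 167529) - 272329/213339 = (3888 + 167529) - 272329*1/213339 = 171417 - 272329/213339 = 36569659034/213339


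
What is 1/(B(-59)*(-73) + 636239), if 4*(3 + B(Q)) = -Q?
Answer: 4/2541525 ≈ 1.5739e-6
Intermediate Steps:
B(Q) = -3 - Q/4 (B(Q) = -3 + (-Q)/4 = -3 - Q/4)
1/(B(-59)*(-73) + 636239) = 1/((-3 - ¼*(-59))*(-73) + 636239) = 1/((-3 + 59/4)*(-73) + 636239) = 1/((47/4)*(-73) + 636239) = 1/(-3431/4 + 636239) = 1/(2541525/4) = 4/2541525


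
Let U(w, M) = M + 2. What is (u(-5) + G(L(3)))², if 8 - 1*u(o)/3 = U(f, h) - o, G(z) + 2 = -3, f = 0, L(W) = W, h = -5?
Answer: 169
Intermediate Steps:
G(z) = -5 (G(z) = -2 - 3 = -5)
U(w, M) = 2 + M
u(o) = 33 + 3*o (u(o) = 24 - 3*((2 - 5) - o) = 24 - 3*(-3 - o) = 24 + (9 + 3*o) = 33 + 3*o)
(u(-5) + G(L(3)))² = ((33 + 3*(-5)) - 5)² = ((33 - 15) - 5)² = (18 - 5)² = 13² = 169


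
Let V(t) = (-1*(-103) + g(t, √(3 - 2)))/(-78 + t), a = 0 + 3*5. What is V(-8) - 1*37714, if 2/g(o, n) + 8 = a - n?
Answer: -4865261/129 ≈ -37715.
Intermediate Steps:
a = 15 (a = 0 + 15 = 15)
g(o, n) = 2/(7 - n) (g(o, n) = 2/(-8 + (15 - n)) = 2/(7 - n))
V(t) = 310/(3*(-78 + t)) (V(t) = (-1*(-103) - 2/(-7 + √(3 - 2)))/(-78 + t) = (103 - 2/(-7 + √1))/(-78 + t) = (103 - 2/(-7 + 1))/(-78 + t) = (103 - 2/(-6))/(-78 + t) = (103 - 2*(-⅙))/(-78 + t) = (103 + ⅓)/(-78 + t) = 310/(3*(-78 + t)))
V(-8) - 1*37714 = 310/(3*(-78 - 8)) - 1*37714 = (310/3)/(-86) - 37714 = (310/3)*(-1/86) - 37714 = -155/129 - 37714 = -4865261/129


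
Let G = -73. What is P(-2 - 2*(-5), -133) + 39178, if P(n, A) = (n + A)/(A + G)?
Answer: 8070793/206 ≈ 39179.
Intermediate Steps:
P(n, A) = (A + n)/(-73 + A) (P(n, A) = (n + A)/(A - 73) = (A + n)/(-73 + A))
P(-2 - 2*(-5), -133) + 39178 = (-133 + (-2 - 2*(-5)))/(-73 - 133) + 39178 = (-133 + (-2 + 10))/(-206) + 39178 = -(-133 + 8)/206 + 39178 = -1/206*(-125) + 39178 = 125/206 + 39178 = 8070793/206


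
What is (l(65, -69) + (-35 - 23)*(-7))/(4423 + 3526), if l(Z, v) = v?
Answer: 337/7949 ≈ 0.042395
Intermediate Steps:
(l(65, -69) + (-35 - 23)*(-7))/(4423 + 3526) = (-69 + (-35 - 23)*(-7))/(4423 + 3526) = (-69 - 58*(-7))/7949 = (-69 + 406)*(1/7949) = 337*(1/7949) = 337/7949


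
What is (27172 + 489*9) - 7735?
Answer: 23838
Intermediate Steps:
(27172 + 489*9) - 7735 = (27172 + 4401) - 7735 = 31573 - 7735 = 23838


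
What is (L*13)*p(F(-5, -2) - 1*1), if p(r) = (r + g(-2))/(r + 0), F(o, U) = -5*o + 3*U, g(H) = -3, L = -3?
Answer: -65/2 ≈ -32.500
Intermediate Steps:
p(r) = (-3 + r)/r (p(r) = (r - 3)/(r + 0) = (-3 + r)/r)
(L*13)*p(F(-5, -2) - 1*1) = (-3*13)*((-3 + ((-5*(-5) + 3*(-2)) - 1*1))/((-5*(-5) + 3*(-2)) - 1*1)) = -39*(-3 + ((25 - 6) - 1))/((25 - 6) - 1) = -39*(-3 + (19 - 1))/(19 - 1) = -39*(-3 + 18)/18 = -13*15/6 = -39*⅚ = -65/2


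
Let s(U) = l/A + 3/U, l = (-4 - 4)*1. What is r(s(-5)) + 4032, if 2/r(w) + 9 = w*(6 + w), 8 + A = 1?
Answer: 13453559/3337 ≈ 4031.6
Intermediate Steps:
A = -7 (A = -8 + 1 = -7)
l = -8 (l = -8*1 = -8)
s(U) = 8/7 + 3/U (s(U) = -8/(-7) + 3/U = -8*(-⅐) + 3/U = 8/7 + 3/U)
r(w) = 2/(-9 + w*(6 + w))
r(s(-5)) + 4032 = 2/(-9 + (8/7 + 3/(-5))² + 6*(8/7 + 3/(-5))) + 4032 = 2/(-9 + (8/7 + 3*(-⅕))² + 6*(8/7 + 3*(-⅕))) + 4032 = 2/(-9 + (8/7 - ⅗)² + 6*(8/7 - ⅗)) + 4032 = 2/(-9 + (19/35)² + 6*(19/35)) + 4032 = 2/(-9 + 361/1225 + 114/35) + 4032 = 2/(-6674/1225) + 4032 = 2*(-1225/6674) + 4032 = -1225/3337 + 4032 = 13453559/3337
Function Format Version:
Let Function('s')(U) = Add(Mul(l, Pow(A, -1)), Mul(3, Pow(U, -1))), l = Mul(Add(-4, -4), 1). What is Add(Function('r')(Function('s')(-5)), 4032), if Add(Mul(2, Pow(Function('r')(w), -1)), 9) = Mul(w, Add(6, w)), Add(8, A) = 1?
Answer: Rational(13453559, 3337) ≈ 4031.6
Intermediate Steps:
A = -7 (A = Add(-8, 1) = -7)
l = -8 (l = Mul(-8, 1) = -8)
Function('s')(U) = Add(Rational(8, 7), Mul(3, Pow(U, -1))) (Function('s')(U) = Add(Mul(-8, Pow(-7, -1)), Mul(3, Pow(U, -1))) = Add(Mul(-8, Rational(-1, 7)), Mul(3, Pow(U, -1))) = Add(Rational(8, 7), Mul(3, Pow(U, -1))))
Function('r')(w) = Mul(2, Pow(Add(-9, Mul(w, Add(6, w))), -1))
Add(Function('r')(Function('s')(-5)), 4032) = Add(Mul(2, Pow(Add(-9, Pow(Add(Rational(8, 7), Mul(3, Pow(-5, -1))), 2), Mul(6, Add(Rational(8, 7), Mul(3, Pow(-5, -1))))), -1)), 4032) = Add(Mul(2, Pow(Add(-9, Pow(Add(Rational(8, 7), Mul(3, Rational(-1, 5))), 2), Mul(6, Add(Rational(8, 7), Mul(3, Rational(-1, 5))))), -1)), 4032) = Add(Mul(2, Pow(Add(-9, Pow(Add(Rational(8, 7), Rational(-3, 5)), 2), Mul(6, Add(Rational(8, 7), Rational(-3, 5)))), -1)), 4032) = Add(Mul(2, Pow(Add(-9, Pow(Rational(19, 35), 2), Mul(6, Rational(19, 35))), -1)), 4032) = Add(Mul(2, Pow(Add(-9, Rational(361, 1225), Rational(114, 35)), -1)), 4032) = Add(Mul(2, Pow(Rational(-6674, 1225), -1)), 4032) = Add(Mul(2, Rational(-1225, 6674)), 4032) = Add(Rational(-1225, 3337), 4032) = Rational(13453559, 3337)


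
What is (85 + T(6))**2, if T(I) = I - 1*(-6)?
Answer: 9409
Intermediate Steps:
T(I) = 6 + I (T(I) = I + 6 = 6 + I)
(85 + T(6))**2 = (85 + (6 + 6))**2 = (85 + 12)**2 = 97**2 = 9409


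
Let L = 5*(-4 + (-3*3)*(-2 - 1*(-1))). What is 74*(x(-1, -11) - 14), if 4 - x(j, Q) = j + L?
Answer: -2516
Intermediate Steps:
L = 25 (L = 5*(-4 - 9*(-2 + 1)) = 5*(-4 - 9*(-1)) = 5*(-4 + 9) = 5*5 = 25)
x(j, Q) = -21 - j (x(j, Q) = 4 - (j + 25) = 4 - (25 + j) = 4 + (-25 - j) = -21 - j)
74*(x(-1, -11) - 14) = 74*((-21 - 1*(-1)) - 14) = 74*((-21 + 1) - 14) = 74*(-20 - 14) = 74*(-34) = -2516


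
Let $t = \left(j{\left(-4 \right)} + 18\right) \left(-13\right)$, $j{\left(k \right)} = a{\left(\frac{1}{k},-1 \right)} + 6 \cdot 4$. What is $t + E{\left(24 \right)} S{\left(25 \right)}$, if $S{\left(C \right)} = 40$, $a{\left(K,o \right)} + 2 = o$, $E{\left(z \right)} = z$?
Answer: $453$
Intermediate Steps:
$a{\left(K,o \right)} = -2 + o$
$j{\left(k \right)} = 21$ ($j{\left(k \right)} = \left(-2 - 1\right) + 6 \cdot 4 = -3 + 24 = 21$)
$t = -507$ ($t = \left(21 + 18\right) \left(-13\right) = 39 \left(-13\right) = -507$)
$t + E{\left(24 \right)} S{\left(25 \right)} = -507 + 24 \cdot 40 = -507 + 960 = 453$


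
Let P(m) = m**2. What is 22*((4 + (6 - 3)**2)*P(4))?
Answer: 4576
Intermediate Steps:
22*((4 + (6 - 3)**2)*P(4)) = 22*((4 + (6 - 3)**2)*4**2) = 22*((4 + 3**2)*16) = 22*((4 + 9)*16) = 22*(13*16) = 22*208 = 4576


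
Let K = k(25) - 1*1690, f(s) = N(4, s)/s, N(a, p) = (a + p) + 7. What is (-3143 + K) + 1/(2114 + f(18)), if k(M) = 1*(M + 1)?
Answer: -183055349/38081 ≈ -4807.0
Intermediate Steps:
N(a, p) = 7 + a + p
k(M) = 1 + M (k(M) = 1*(1 + M) = 1 + M)
f(s) = (11 + s)/s (f(s) = (7 + 4 + s)/s = (11 + s)/s)
K = -1664 (K = (1 + 25) - 1*1690 = 26 - 1690 = -1664)
(-3143 + K) + 1/(2114 + f(18)) = (-3143 - 1664) + 1/(2114 + (11 + 18)/18) = -4807 + 1/(2114 + (1/18)*29) = -4807 + 1/(2114 + 29/18) = -4807 + 1/(38081/18) = -4807 + 18/38081 = -183055349/38081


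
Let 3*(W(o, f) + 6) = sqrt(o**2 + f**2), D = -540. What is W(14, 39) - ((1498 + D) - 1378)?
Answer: 414 + sqrt(1717)/3 ≈ 427.81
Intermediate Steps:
W(o, f) = -6 + sqrt(f**2 + o**2)/3 (W(o, f) = -6 + sqrt(o**2 + f**2)/3 = -6 + sqrt(f**2 + o**2)/3)
W(14, 39) - ((1498 + D) - 1378) = (-6 + sqrt(39**2 + 14**2)/3) - ((1498 - 540) - 1378) = (-6 + sqrt(1521 + 196)/3) - (958 - 1378) = (-6 + sqrt(1717)/3) - 1*(-420) = (-6 + sqrt(1717)/3) + 420 = 414 + sqrt(1717)/3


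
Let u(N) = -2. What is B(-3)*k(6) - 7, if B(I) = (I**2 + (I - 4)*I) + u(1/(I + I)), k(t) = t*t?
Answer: 1001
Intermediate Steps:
k(t) = t**2
B(I) = -2 + I**2 + I*(-4 + I) (B(I) = (I**2 + (I - 4)*I) - 2 = (I**2 + (-4 + I)*I) - 2 = (I**2 + I*(-4 + I)) - 2 = -2 + I**2 + I*(-4 + I))
B(-3)*k(6) - 7 = (-2 - 4*(-3) + 2*(-3)**2)*6**2 - 7 = (-2 + 12 + 2*9)*36 - 7 = (-2 + 12 + 18)*36 - 7 = 28*36 - 7 = 1008 - 7 = 1001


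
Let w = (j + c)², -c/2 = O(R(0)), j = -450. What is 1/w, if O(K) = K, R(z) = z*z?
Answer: 1/202500 ≈ 4.9383e-6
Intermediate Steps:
R(z) = z²
c = 0 (c = -2*0² = -2*0 = 0)
w = 202500 (w = (-450 + 0)² = (-450)² = 202500)
1/w = 1/202500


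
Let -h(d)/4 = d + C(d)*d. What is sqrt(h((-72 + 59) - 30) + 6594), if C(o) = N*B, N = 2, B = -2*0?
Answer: sqrt(6766) ≈ 82.256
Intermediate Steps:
B = 0
C(o) = 0 (C(o) = 2*0 = 0)
h(d) = -4*d (h(d) = -4*(d + 0*d) = -4*(d + 0) = -4*d)
sqrt(h((-72 + 59) - 30) + 6594) = sqrt(-4*((-72 + 59) - 30) + 6594) = sqrt(-4*(-13 - 30) + 6594) = sqrt(-4*(-43) + 6594) = sqrt(172 + 6594) = sqrt(6766)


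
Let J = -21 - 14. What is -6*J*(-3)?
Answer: -630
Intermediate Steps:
J = -35
-6*J*(-3) = -6*(-35)*(-3) = 210*(-3) = -630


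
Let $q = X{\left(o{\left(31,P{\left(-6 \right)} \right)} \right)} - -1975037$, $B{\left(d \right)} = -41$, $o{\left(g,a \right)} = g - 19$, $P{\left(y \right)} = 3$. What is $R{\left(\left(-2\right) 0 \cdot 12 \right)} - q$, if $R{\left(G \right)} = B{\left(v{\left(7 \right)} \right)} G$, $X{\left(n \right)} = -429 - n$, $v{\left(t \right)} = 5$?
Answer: $-1974596$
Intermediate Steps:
$o{\left(g,a \right)} = -19 + g$
$q = 1974596$ ($q = \left(-429 - \left(-19 + 31\right)\right) - -1975037 = \left(-429 - 12\right) + 1975037 = -441 + 1975037 = 1974596$)
$R{\left(G \right)} = - 41 G$
$R{\left(\left(-2\right) 0 \cdot 12 \right)} - q = - 41 \left(-2\right) 0 \cdot 12 - 1974596 = - 41 \cdot 0 \cdot 12 - 1974596 = \left(-41\right) 0 - 1974596 = 0 - 1974596 = -1974596$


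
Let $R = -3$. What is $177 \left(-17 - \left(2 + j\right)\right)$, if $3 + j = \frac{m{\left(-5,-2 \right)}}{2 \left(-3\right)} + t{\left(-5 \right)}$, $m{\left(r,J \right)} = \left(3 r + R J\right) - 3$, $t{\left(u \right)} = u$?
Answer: $-2301$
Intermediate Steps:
$m{\left(r,J \right)} = -3 - 3 J + 3 r$ ($m{\left(r,J \right)} = \left(3 r - 3 J\right) - 3 = \left(- 3 J + 3 r\right) - 3 = -3 - 3 J + 3 r$)
$j = -6$ ($j = -3 - \left(5 - \frac{-3 - -6 + 3 \left(-5\right)}{2 \left(-3\right)}\right) = -3 - \left(5 - \frac{-3 + 6 - 15}{-6}\right) = -3 - 3 = -6$)
$177 \left(-17 - \left(2 + j\right)\right) = 177 \left(-17 - -4\right) = 177 \left(-17 + \left(-2 + 6\right)\right) = 177 \left(-17 + 4\right) = 177 \left(-13\right) = -2301$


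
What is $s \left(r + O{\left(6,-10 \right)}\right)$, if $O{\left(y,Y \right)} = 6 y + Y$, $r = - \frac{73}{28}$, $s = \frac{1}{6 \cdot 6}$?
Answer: $\frac{655}{1008} \approx 0.6498$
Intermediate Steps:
$s = \frac{1}{36} \approx 0.027778$
$r = - \frac{73}{28}$ ($r = \left(-73\right) \frac{1}{28} = - \frac{73}{28} \approx -2.6071$)
$O{\left(y,Y \right)} = Y + 6 y$
$s \left(r + O{\left(6,-10 \right)}\right) = \frac{- \frac{73}{28} + \left(-10 + 6 \cdot 6\right)}{36} = \frac{- \frac{73}{28} + \left(-10 + 36\right)}{36} = \frac{- \frac{73}{28} + 26}{36} = \frac{1}{36} \cdot \frac{655}{28} = \frac{655}{1008}$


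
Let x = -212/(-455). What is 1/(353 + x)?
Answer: 455/160827 ≈ 0.0028291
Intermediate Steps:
x = 212/455 (x = -212*(-1/455) = 212/455 ≈ 0.46593)
1/(353 + x) = 1/(353 + 212/455) = 1/(160827/455) = 455/160827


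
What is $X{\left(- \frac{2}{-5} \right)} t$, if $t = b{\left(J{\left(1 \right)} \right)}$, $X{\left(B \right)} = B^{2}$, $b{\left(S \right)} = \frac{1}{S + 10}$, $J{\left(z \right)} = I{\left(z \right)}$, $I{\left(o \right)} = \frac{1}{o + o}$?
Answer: $\frac{8}{525} \approx 0.015238$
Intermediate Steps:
$I{\left(o \right)} = \frac{1}{2 o}$
$J{\left(z \right)} = \frac{1}{2 z}$
$b{\left(S \right)} = \frac{1}{10 + S}$
$t = \frac{2}{21}$ ($t = \frac{1}{10 + \frac{1}{2 \cdot 1}} = \frac{1}{10 + \frac{1}{2} \cdot 1} = \frac{1}{10 + \frac{1}{2}} = \frac{1}{\frac{21}{2}} = \frac{2}{21} \approx 0.095238$)
$X{\left(- \frac{2}{-5} \right)} t = \left(- \frac{2}{-5}\right)^{2} \cdot \frac{2}{21} = \left(\left(-2\right) \left(- \frac{1}{5}\right)\right)^{2} \cdot \frac{2}{21} = \left(\frac{2}{5}\right)^{2} \cdot \frac{2}{21} = \frac{4}{25} \cdot \frac{2}{21} = \frac{8}{525}$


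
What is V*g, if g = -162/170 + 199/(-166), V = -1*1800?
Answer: 5464980/1411 ≈ 3873.1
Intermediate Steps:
V = -1800
g = -30361/14110 (g = -162*1/170 + 199*(-1/166) = -81/85 - 199/166 = -30361/14110 ≈ -2.1517)
V*g = -1800*(-30361/14110) = 5464980/1411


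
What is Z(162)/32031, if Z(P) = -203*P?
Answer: -3654/3559 ≈ -1.0267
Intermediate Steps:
Z(162)/32031 = -203*162/32031 = -32886*1/32031 = -3654/3559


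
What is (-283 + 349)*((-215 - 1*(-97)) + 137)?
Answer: 1254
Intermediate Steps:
(-283 + 349)*((-215 - 1*(-97)) + 137) = 66*((-215 + 97) + 137) = 66*(-118 + 137) = 66*19 = 1254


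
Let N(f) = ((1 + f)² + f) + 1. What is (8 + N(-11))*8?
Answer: 784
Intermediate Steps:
N(f) = 1 + f + (1 + f)² (N(f) = (f + (1 + f)²) + 1 = 1 + f + (1 + f)²)
(8 + N(-11))*8 = (8 + (1 - 11 + (1 - 11)²))*8 = (8 + (1 - 11 + (-10)²))*8 = (8 + (1 - 11 + 100))*8 = (8 + 90)*8 = 98*8 = 784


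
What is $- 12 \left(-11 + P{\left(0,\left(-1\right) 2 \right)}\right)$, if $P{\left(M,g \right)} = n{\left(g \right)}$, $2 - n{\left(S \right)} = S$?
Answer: $84$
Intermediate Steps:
$n{\left(S \right)} = 2 - S$
$P{\left(M,g \right)} = 2 - g$
$- 12 \left(-11 + P{\left(0,\left(-1\right) 2 \right)}\right) = - 12 \left(-11 + \left(2 - \left(-1\right) 2\right)\right) = - 12 \left(-11 + \left(2 - -2\right)\right) = - 12 \left(-11 + \left(2 + 2\right)\right) = - 12 \left(-11 + 4\right) = \left(-12\right) \left(-7\right) = 84$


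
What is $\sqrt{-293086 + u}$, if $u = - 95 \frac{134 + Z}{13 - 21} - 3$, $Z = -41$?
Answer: $\frac{i \sqrt{4671754}}{4} \approx 540.36 i$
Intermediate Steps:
$u = \frac{8811}{8}$ ($u = - 95 \frac{134 - 41}{13 - 21} - 3 = - 95 \frac{93}{-8} - 3 = - 95 \cdot 93 \left(- \frac{1}{8}\right) - 3 = \left(-95\right) \left(- \frac{93}{8}\right) - 3 = \frac{8835}{8} - 3 = \frac{8811}{8} \approx 1101.4$)
$\sqrt{-293086 + u} = \sqrt{-293086 + \frac{8811}{8}} = \sqrt{- \frac{2335877}{8}} = \frac{i \sqrt{4671754}}{4}$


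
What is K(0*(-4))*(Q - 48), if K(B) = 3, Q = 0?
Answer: -144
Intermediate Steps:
K(0*(-4))*(Q - 48) = 3*(0 - 48) = 3*(-48) = -144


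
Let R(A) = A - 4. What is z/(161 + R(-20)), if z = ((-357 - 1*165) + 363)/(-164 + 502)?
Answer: -159/46306 ≈ -0.0034337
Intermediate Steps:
R(A) = -4 + A
z = -159/338 (z = ((-357 - 165) + 363)/338 = (-522 + 363)*(1/338) = -159*1/338 = -159/338 ≈ -0.47041)
z/(161 + R(-20)) = -159/(338*(161 + (-4 - 20))) = -159/(338*(161 - 24)) = -159/338/137 = -159/338*1/137 = -159/46306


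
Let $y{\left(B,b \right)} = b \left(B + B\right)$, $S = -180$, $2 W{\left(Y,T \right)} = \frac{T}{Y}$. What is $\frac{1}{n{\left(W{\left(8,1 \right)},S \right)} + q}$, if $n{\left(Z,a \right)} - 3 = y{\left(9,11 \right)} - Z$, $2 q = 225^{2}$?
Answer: $\frac{16}{408215} \approx 3.9195 \cdot 10^{-5}$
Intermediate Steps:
$W{\left(Y,T \right)} = \frac{T}{2 Y}$ ($W{\left(Y,T \right)} = \frac{T \frac{1}{Y}}{2} = \frac{T}{2 Y}$)
$q = \frac{50625}{2}$ ($q = \frac{225^{2}}{2} = \frac{1}{2} \cdot 50625 = \frac{50625}{2} \approx 25313.0$)
$y{\left(B,b \right)} = 2 B b$ ($y{\left(B,b \right)} = b 2 B = 2 B b$)
$n{\left(Z,a \right)} = 201 - Z$ ($n{\left(Z,a \right)} = 3 - \left(-198 + Z\right) = 201 - Z$)
$\frac{1}{n{\left(W{\left(8,1 \right)},S \right)} + q} = \frac{1}{\left(201 - \frac{1}{2} \cdot 1 \cdot \frac{1}{8}\right) + \frac{50625}{2}} = \frac{1}{\left(201 - \frac{1}{16}\right) + \frac{50625}{2}} = \frac{1}{\frac{3215}{16} + \frac{50625}{2}} = \frac{1}{\frac{408215}{16}} = \frac{16}{408215}$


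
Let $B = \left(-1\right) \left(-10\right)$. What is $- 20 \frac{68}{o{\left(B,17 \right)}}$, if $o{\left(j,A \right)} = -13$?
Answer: $\frac{1360}{13} \approx 104.62$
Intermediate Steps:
$B = 10$
$- 20 \frac{68}{o{\left(B,17 \right)}} = - 20 \frac{68}{-13} = - 20 \cdot 68 \left(- \frac{1}{13}\right) = \left(-20\right) \left(- \frac{68}{13}\right) = \frac{1360}{13}$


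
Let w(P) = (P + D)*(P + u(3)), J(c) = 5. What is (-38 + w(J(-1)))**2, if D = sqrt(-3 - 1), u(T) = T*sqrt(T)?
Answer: 636 + 280*I + sqrt(3)*(-510 + 144*I) ≈ -247.35 + 529.42*I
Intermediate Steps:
u(T) = T**(3/2)
D = 2*I (D = sqrt(-4) = 2*I ≈ 2.0*I)
w(P) = (P + 2*I)*(P + 3*sqrt(3)) (w(P) = (P + 2*I)*(P + 3**(3/2)) = (P + 2*I)*(P + 3*sqrt(3)))
(-38 + w(J(-1)))**2 = (-38 + (5**2 + 2*I*5 + 3*5*sqrt(3) + 6*I*sqrt(3)))**2 = (-38 + (25 + 10*I + 15*sqrt(3) + 6*I*sqrt(3)))**2 = (-13 + 10*I + 15*sqrt(3) + 6*I*sqrt(3))**2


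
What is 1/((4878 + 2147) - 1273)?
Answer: 1/5752 ≈ 0.00017385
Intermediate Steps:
1/((4878 + 2147) - 1273) = 1/(7025 - 1273) = 1/5752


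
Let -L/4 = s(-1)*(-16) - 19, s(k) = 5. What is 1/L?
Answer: 1/396 ≈ 0.0025253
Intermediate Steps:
L = 396 (L = -4*(5*(-16) - 19) = -4*(-80 - 19) = -4*(-99) = 396)
1/L = 1/396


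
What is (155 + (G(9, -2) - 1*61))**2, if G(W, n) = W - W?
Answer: 8836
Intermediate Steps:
G(W, n) = 0
(155 + (G(9, -2) - 1*61))**2 = (155 + (0 - 1*61))**2 = (155 + (0 - 61))**2 = (155 - 61)**2 = 94**2 = 8836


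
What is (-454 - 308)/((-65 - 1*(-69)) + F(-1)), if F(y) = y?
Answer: -254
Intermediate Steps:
(-454 - 308)/((-65 - 1*(-69)) + F(-1)) = (-454 - 308)/((-65 - 1*(-69)) - 1) = -762/((-65 + 69) - 1) = -762/(4 - 1) = -762/3 = -762*1/3 = -254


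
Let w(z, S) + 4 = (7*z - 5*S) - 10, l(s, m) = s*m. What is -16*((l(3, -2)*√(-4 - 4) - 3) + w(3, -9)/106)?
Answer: 2128/53 + 192*I*√2 ≈ 40.151 + 271.53*I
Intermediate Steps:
l(s, m) = m*s
w(z, S) = -14 - 5*S + 7*z (w(z, S) = -4 + ((7*z - 5*S) - 10) = -4 + ((-5*S + 7*z) - 10) = -4 + (-10 - 5*S + 7*z) = -14 - 5*S + 7*z)
-16*((l(3, -2)*√(-4 - 4) - 3) + w(3, -9)/106) = -16*(((-2*3)*√(-4 - 4) - 3) + (-14 - 5*(-9) + 7*3)/106) = -16*((-12*I*√2 - 3) + (-14 + 45 + 21)*(1/106)) = -16*((-12*I*√2 - 3) + 52*(1/106)) = -16*((-12*I*√2 - 3) + 26/53) = -16*((-3 - 12*I*√2) + 26/53) = -16*(-133/53 - 12*I*√2) = 2128/53 + 192*I*√2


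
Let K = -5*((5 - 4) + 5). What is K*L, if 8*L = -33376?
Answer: 125160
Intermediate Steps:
L = -4172 (L = (⅛)*(-33376) = -4172)
K = -30 (K = -5*(1 + 5) = -5*6 = -30)
K*L = -30*(-4172) = 125160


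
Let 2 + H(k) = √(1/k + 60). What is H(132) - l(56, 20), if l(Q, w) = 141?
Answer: -143 + 89*√33/66 ≈ -135.25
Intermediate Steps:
H(k) = -2 + √(60 + 1/k) (H(k) = -2 + √(1/k + 60) = -2 + √(60 + 1/k))
H(132) - l(56, 20) = (-2 + √(60 + 1/132)) - 1*141 = (-2 + √(60 + 1/132)) - 141 = (-2 + √(7921/132)) - 141 = (-2 + 89*√33/66) - 141 = -143 + 89*√33/66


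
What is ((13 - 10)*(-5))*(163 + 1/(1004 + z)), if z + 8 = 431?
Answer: -3489030/1427 ≈ -2445.0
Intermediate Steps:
z = 423 (z = -8 + 431 = 423)
((13 - 10)*(-5))*(163 + 1/(1004 + z)) = ((13 - 10)*(-5))*(163 + 1/(1004 + 423)) = (3*(-5))*(163 + 1/1427) = -15*(163 + 1/1427) = -15*232602/1427 = -3489030/1427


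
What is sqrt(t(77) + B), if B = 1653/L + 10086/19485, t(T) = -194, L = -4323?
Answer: I*sqrt(16981854258560235)/9359295 ≈ 13.924*I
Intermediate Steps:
B = 1265897/9359295 (B = 1653/(-4323) + 10086/19485 = 1653*(-1/4323) + 10086*(1/19485) = -551/1441 + 3362/6495 = 1265897/9359295 ≈ 0.13526)
sqrt(t(77) + B) = sqrt(-194 + 1265897/9359295) = sqrt(-1814437333/9359295) = I*sqrt(16981854258560235)/9359295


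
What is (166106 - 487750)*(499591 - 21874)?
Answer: -153654806748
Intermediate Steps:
(166106 - 487750)*(499591 - 21874) = -321644*477717 = -153654806748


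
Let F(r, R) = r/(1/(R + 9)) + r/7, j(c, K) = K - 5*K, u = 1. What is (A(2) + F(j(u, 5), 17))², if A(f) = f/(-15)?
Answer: 3015547396/11025 ≈ 2.7352e+5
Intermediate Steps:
j(c, K) = -4*K
A(f) = -f/15 (A(f) = f*(-1/15) = -f/15)
F(r, R) = r/7 + r*(9 + R) (F(r, R) = r/(1/(9 + R)) + r*(⅐) = r*(9 + R) + r/7 = r/7 + r*(9 + R))
(A(2) + F(j(u, 5), 17))² = (-1/15*2 + (-4*5)*(64 + 7*17)/7)² = (-2/15 + (⅐)*(-20)*(64 + 119))² = (-2/15 + (⅐)*(-20)*183)² = (-2/15 - 3660/7)² = (-54914/105)² = 3015547396/11025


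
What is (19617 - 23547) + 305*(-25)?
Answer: -11555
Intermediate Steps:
(19617 - 23547) + 305*(-25) = -3930 - 7625 = -11555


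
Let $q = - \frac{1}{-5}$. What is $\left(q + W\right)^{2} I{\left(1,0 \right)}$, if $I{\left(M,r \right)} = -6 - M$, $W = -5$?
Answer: $- \frac{4032}{25} \approx -161.28$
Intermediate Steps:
$q = \frac{1}{5}$ ($q = \left(-1\right) \left(- \frac{1}{5}\right) = \frac{1}{5} \approx 0.2$)
$\left(q + W\right)^{2} I{\left(1,0 \right)} = \left(\frac{1}{5} - 5\right)^{2} \left(-6 - 1\right) = \left(- \frac{24}{5}\right)^{2} \left(-6 - 1\right) = \frac{576}{25} \left(-7\right) = - \frac{4032}{25}$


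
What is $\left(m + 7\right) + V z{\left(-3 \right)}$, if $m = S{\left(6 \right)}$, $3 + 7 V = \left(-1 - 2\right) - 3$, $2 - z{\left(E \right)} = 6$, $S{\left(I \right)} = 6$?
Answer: $\frac{127}{7} \approx 18.143$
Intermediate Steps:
$z{\left(E \right)} = -4$ ($z{\left(E \right)} = 2 - 6 = -4$)
$V = - \frac{9}{7}$ ($V = - \frac{3}{7} + \frac{\left(-1 - 2\right) - 3}{7} = - \frac{3}{7} + \frac{-3 - 3}{7} = - \frac{3}{7} + \frac{1}{7} \left(-6\right) = - \frac{3}{7} - \frac{6}{7} = - \frac{9}{7} \approx -1.2857$)
$m = 6$
$\left(m + 7\right) + V z{\left(-3 \right)} = \left(6 + 7\right) - - \frac{36}{7} = 13 + \frac{36}{7} = \frac{127}{7}$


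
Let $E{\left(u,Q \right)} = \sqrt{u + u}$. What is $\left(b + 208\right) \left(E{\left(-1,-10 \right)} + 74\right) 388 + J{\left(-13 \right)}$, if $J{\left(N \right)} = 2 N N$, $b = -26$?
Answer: $5225922 + 70616 i \sqrt{2} \approx 5.2259 \cdot 10^{6} + 99866.0 i$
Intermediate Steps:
$E{\left(u,Q \right)} = \sqrt{2} \sqrt{u}$ ($E{\left(u,Q \right)} = \sqrt{2 u} = \sqrt{2} \sqrt{u}$)
$J{\left(N \right)} = 2 N^{2}$
$\left(b + 208\right) \left(E{\left(-1,-10 \right)} + 74\right) 388 + J{\left(-13 \right)} = \left(-26 + 208\right) \left(\sqrt{2} \sqrt{-1} + 74\right) 388 + 2 \left(-13\right)^{2} = 182 \left(\sqrt{2} i + 74\right) 388 + 2 \cdot 169 = 182 \left(i \sqrt{2} + 74\right) 388 + 338 = 182 \left(74 + i \sqrt{2}\right) 388 + 338 = \left(13468 + 182 i \sqrt{2}\right) 388 + 338 = \left(5225584 + 70616 i \sqrt{2}\right) + 338 = 5225922 + 70616 i \sqrt{2}$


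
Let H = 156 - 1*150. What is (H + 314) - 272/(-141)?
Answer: 45392/141 ≈ 321.93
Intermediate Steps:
H = 6 (H = 156 - 150 = 6)
(H + 314) - 272/(-141) = (6 + 314) - 272/(-141) = 320 - 272*(-1/141) = 320 + 272/141 = 45392/141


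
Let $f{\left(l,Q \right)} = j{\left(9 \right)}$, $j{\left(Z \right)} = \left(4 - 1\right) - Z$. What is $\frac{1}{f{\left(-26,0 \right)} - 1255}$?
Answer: $- \frac{1}{1261} \approx -0.00079302$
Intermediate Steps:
$j{\left(Z \right)} = 3 - Z$ ($j{\left(Z \right)} = \left(4 - 1\right) - Z = 3 - Z$)
$f{\left(l,Q \right)} = -6$ ($f{\left(l,Q \right)} = 3 - 9 = -6$)
$\frac{1}{f{\left(-26,0 \right)} - 1255} = \frac{1}{-6 - 1255} = \frac{1}{-1261} = - \frac{1}{1261}$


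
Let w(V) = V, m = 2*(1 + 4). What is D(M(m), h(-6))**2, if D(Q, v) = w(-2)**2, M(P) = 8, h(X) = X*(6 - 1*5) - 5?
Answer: 16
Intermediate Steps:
h(X) = -5 + X (h(X) = X*(6 - 5) - 5 = X*1 - 5 = X - 5 = -5 + X)
m = 10 (m = 2*5 = 10)
D(Q, v) = 4 (D(Q, v) = (-2)**2 = 4)
D(M(m), h(-6))**2 = 4**2 = 16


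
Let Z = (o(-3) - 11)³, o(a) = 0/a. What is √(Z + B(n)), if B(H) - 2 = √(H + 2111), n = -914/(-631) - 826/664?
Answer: √(-14581421881764 + 314238*√2573728263829)/104746 ≈ 35.82*I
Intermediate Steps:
o(a) = 0
n = 42845/209492 (n = -914*(-1/631) - 826*1/664 = 914/631 - 413/332 = 42845/209492 ≈ 0.20452)
B(H) = 2 + √(2111 + H) (B(H) = 2 + √(H + 2111) = 2 + √(2111 + H))
Z = -1331 (Z = (0 - 11)³ = (-11)³ = -1331)
√(Z + B(n)) = √(-1331 + (2 + √(2111 + 42845/209492))) = √(-1331 + (2 + √(442280457/209492))) = √(-1331 + (2 + 3*√2573728263829/104746)) = √(-1329 + 3*√2573728263829/104746)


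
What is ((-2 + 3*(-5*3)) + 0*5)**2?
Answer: 2209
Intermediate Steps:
((-2 + 3*(-5*3)) + 0*5)**2 = ((-2 + 3*(-15)) + 0)**2 = ((-2 - 45) + 0)**2 = (-47 + 0)**2 = (-47)**2 = 2209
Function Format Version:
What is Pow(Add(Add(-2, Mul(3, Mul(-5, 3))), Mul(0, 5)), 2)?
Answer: 2209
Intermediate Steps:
Pow(Add(Add(-2, Mul(3, Mul(-5, 3))), Mul(0, 5)), 2) = Pow(Add(Add(-2, Mul(3, -15)), 0), 2) = Pow(Add(Add(-2, -45), 0), 2) = Pow(Add(-47, 0), 2) = Pow(-47, 2) = 2209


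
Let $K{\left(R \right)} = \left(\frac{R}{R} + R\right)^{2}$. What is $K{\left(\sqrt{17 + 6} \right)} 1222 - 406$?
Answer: $28922 + 2444 \sqrt{23} \approx 40643.0$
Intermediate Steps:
$K{\left(R \right)} = \left(1 + R\right)^{2}$
$K{\left(\sqrt{17 + 6} \right)} 1222 - 406 = \left(1 + \sqrt{17 + 6}\right)^{2} \cdot 1222 - 406 = \left(1 + \sqrt{23}\right)^{2} \cdot 1222 - 406 = 1222 \left(1 + \sqrt{23}\right)^{2} - 406 = -406 + 1222 \left(1 + \sqrt{23}\right)^{2}$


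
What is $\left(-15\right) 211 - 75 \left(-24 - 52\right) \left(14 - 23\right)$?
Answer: $-54465$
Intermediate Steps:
$\left(-15\right) 211 - 75 \left(-24 - 52\right) \left(14 - 23\right) = -3165 - 75 \left(\left(-76\right) \left(-9\right)\right) = -3165 - 75 \cdot 684 = -3165 - 51300 = -54465$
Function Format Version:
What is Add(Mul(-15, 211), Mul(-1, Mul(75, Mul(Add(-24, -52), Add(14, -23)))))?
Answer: -54465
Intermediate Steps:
Add(Mul(-15, 211), Mul(-1, Mul(75, Mul(Add(-24, -52), Add(14, -23))))) = Add(-3165, Mul(-1, Mul(75, Mul(-76, -9)))) = Add(-3165, Mul(-1, Mul(75, 684))) = Add(-3165, Mul(-1, 51300)) = Add(-3165, -51300) = -54465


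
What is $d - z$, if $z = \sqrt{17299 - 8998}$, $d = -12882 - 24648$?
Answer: $-37530 - \sqrt{8301} \approx -37621.0$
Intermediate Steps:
$d = -37530$
$z = \sqrt{8301} \approx 91.11$
$d - z = -37530 - \sqrt{8301}$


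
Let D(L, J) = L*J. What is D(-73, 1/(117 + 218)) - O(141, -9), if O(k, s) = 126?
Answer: -42283/335 ≈ -126.22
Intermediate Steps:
D(L, J) = J*L
D(-73, 1/(117 + 218)) - O(141, -9) = -73/(117 + 218) - 1*126 = -73/335 - 126 = -42283/335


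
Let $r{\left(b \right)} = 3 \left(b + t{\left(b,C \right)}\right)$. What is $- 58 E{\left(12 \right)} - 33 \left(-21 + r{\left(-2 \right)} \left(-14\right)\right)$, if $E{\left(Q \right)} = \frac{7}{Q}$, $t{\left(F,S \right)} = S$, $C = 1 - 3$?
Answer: $- \frac{29309}{6} \approx -4884.8$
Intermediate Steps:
$C = -2$
$r{\left(b \right)} = -6 + 3 b$ ($r{\left(b \right)} = 3 \left(b - 2\right) = 3 \left(-2 + b\right) = -6 + 3 b$)
$- 58 E{\left(12 \right)} - 33 \left(-21 + r{\left(-2 \right)} \left(-14\right)\right) = - 58 \cdot \frac{7}{12} - 33 \left(-21 + \left(-6 + 3 \left(-2\right)\right) \left(-14\right)\right) = - 58 \cdot 7 \cdot \frac{1}{12} - 33 \left(-21 + \left(-6 - 6\right) \left(-14\right)\right) = \left(-58\right) \frac{7}{12} - 33 \left(-21 - -168\right) = - \frac{203}{6} - 33 \left(-21 + 168\right) = - \frac{203}{6} - 4851 = - \frac{29309}{6}$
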